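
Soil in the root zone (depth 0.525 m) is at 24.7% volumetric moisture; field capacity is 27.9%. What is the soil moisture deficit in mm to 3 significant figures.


Approach: apply the soil moisture deficit relation, SMD = (FC - theta)/100 * depth * 1000.
SMD = (27.9 - 24.7)/100 * 0.525 * 1000 = 16.8 mm
Therefore the soil moisture deficit = 16.8 mm.


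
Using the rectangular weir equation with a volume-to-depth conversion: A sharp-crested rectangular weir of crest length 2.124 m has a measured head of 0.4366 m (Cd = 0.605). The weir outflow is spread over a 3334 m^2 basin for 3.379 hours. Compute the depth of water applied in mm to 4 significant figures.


Approach: apply the rectangular weir equation with a volume-to-depth conversion, Q = (2/3)*Cd*L*sqrt(2g)*H^1.5; d = Q*t/A * 1000.
Step 1 — weir discharge:
  Q = (2/3)*0.605*2.124*sqrt(2*9.81)*0.4366^1.5 = 1.09470 m^3/s
Step 2 — volume: V = 1.09470 * 3.379*3600 = 13316.3 m^3
Step 3 — depth: d = V/A * 1000 = 13316.3/3334 * 1000 = 3994 mm
Therefore the depth of water applied = 3994 mm.


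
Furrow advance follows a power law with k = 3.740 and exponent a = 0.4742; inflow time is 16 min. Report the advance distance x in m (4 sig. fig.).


Approach: apply the power-law advance function, x = k*t^a.
x = 3.740 * 16^0.4742 = 13.93 m
Therefore the advance distance x = 13.93 m.


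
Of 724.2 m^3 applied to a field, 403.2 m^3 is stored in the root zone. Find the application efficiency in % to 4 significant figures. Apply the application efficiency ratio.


Approach: apply the application efficiency ratio, Ea = (stored/applied)*100.
Ea = (403.2/724.2)*100 = 55.68 %
Therefore the application efficiency = 55.68 %.


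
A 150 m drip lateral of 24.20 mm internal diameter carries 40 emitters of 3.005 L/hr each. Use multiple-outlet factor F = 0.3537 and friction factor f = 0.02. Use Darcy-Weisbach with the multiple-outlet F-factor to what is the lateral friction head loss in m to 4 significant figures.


Approach: apply Darcy-Weisbach with the multiple-outlet F-factor, Q = n*q/(3600*1000) m^3/s; v = Q/A; hf = F*f*(L/D)*(v^2/(2g)).
Q = 40*3.005/(3600*1000) = 3.33889e-05 m^3/s
A = pi*(24.20e-3/2)^2 = 4.59961e-04 m^2, so v = Q/A = 0.0725908 m/s
hf = 0.3537*0.02*(150/0.02420)*(0.0725908^2/(2*9.81)) = 0.01178 m
Therefore the lateral friction head loss = 0.01178 m.


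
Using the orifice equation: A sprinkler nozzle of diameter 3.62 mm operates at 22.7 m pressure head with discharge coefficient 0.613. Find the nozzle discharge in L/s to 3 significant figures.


Approach: apply the orifice equation, Q = Cd*A*sqrt(2*g*h), A = pi*(d/2)^2.
A = pi*(3.62e-3/2)^2 = 1.0292e-05 m^2
Q = 0.613 * 1.0292e-05 * sqrt(2*9.81*22.7) * 1000 = 0.133 L/s
Therefore the nozzle discharge = 0.133 L/s.


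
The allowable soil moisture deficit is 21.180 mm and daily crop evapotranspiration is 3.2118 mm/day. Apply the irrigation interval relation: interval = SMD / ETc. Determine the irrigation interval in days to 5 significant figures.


interval = 21.180 / 3.2118 = 6.5944 days
Therefore the irrigation interval = 6.5944 days.


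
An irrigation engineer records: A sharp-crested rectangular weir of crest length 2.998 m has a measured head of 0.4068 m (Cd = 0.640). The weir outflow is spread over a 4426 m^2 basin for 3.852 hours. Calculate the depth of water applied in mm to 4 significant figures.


Approach: apply the rectangular weir equation with a volume-to-depth conversion, Q = (2/3)*Cd*L*sqrt(2g)*H^1.5; d = Q*t/A * 1000.
Step 1 — weir discharge:
  Q = (2/3)*0.640*2.998*sqrt(2*9.81)*0.4068^1.5 = 1.47008 m^3/s
Step 2 — volume: V = 1.47008 * 3.852*3600 = 20385.9 m^3
Step 3 — depth: d = V/A * 1000 = 20385.9/4426 * 1000 = 4606 mm
Therefore the depth of water applied = 4606 mm.


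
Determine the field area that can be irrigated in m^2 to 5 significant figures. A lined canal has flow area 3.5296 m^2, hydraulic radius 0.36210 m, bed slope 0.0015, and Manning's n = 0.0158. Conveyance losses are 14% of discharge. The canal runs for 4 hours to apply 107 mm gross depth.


Approach: apply Manning's equation with a conveyance and depth budget, Q = (1/n)*A*R^(2/3)*S^(1/2); Q_field = Q*(1-loss); Area = Q_field*t/(d/1000).
Step 1 — canal discharge (Manning's equation):
  Q = (1/0.0158) * 3.5296 * 0.36210^(2/3) * 0.0015^(1/2) = 4.395413 m^3/s
Step 2 — delivered flow: Q_field = 4.395413*(1 - 14/100) = 3.780055 m^3/s
Step 3 — volume delivered: V = 3.780055 * 4*3600 = 54432.80 m^3
Step 4 — area served: A = V / (depth/1000) = 54432.80 / 0.107 = 508720 m^2
Therefore the field area that can be irrigated = 508720 m^2.


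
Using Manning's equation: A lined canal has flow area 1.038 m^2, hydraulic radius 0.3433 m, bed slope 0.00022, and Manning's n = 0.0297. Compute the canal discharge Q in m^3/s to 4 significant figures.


Approach: apply Manning's equation, Q = (1/n)*A*R^(2/3)*S^(1/2).
Q = (1/0.0297) * 1.038 * 0.3433^(2/3) * 0.00022^(1/2) = 0.2542 m^3/s
Therefore the canal discharge Q = 0.2542 m^3/s.


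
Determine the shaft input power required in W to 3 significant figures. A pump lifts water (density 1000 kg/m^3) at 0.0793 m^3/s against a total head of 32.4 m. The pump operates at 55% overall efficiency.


Approach: apply hydraulic power then efficiency conversion, P = rho*g*Q*H; P_in = P/eta.
Step 1 — hydraulic power (P = rho*g*Q*H):
  P = 1000 * 9.81 * 0.0793 * 32.4 = 25205 W
Step 2 — input power: P_in = P/eta = 25205 / 0.55 = 45800 W
Therefore the shaft input power required = 45800 W.


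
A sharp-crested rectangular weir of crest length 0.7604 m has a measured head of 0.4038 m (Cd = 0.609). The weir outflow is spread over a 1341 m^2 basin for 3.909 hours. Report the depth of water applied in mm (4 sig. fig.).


Approach: apply the rectangular weir equation with a volume-to-depth conversion, Q = (2/3)*Cd*L*sqrt(2g)*H^1.5; d = Q*t/A * 1000.
Step 1 — weir discharge:
  Q = (2/3)*0.609*0.7604*sqrt(2*9.81)*0.4038^1.5 = 0.350887 m^3/s
Step 2 — volume: V = 0.350887 * 3.909*3600 = 4937.82 m^3
Step 3 — depth: d = V/A * 1000 = 4937.82/1341 * 1000 = 3682 mm
Therefore the depth of water applied = 3682 mm.


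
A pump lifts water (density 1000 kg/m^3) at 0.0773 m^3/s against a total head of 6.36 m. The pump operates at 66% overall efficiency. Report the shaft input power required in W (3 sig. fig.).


Approach: apply hydraulic power then efficiency conversion, P = rho*g*Q*H; P_in = P/eta.
Step 1 — hydraulic power (P = rho*g*Q*H):
  P = 1000 * 9.81 * 0.0773 * 6.36 = 4822.9 W
Step 2 — input power: P_in = P/eta = 4822.9 / 0.66 = 7310 W
Therefore the shaft input power required = 7310 W.


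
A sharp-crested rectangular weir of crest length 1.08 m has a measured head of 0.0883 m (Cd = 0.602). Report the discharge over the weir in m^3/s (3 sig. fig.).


Approach: apply the rectangular weir equation, Q = (2/3)*Cd*L*sqrt(2g)*H^1.5.
Q = (2/3)*0.602*1.08*sqrt(2*9.81)*0.0883^1.5 = 0.0504 m^3/s
Therefore the discharge over the weir = 0.0504 m^3/s.


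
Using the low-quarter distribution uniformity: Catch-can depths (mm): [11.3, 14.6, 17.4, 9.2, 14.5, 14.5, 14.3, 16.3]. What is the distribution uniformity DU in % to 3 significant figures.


Approach: apply the low-quarter distribution uniformity, DU = (mean of lowest quarter of readings / overall mean)*100.
sorted lowest 2 of 8: [9.2, 11.3] -> mean = 10.250 mm
overall mean = 14.012 mm
DU = (10.250/14.012)*100 = 73.1 %
Therefore the distribution uniformity DU = 73.1 %.


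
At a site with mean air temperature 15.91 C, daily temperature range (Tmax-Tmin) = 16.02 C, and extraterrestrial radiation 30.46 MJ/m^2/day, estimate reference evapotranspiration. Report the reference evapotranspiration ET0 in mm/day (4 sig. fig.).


Approach: apply the Hargreaves-Samani method, ET0 = 0.0023*(Tmean+17.8)*sqrt(Tmax-Tmin)*0.408*Ra.
ET0 = 0.0023*(15.91+17.8)*sqrt(16.02)*0.408*30.46 = 3.857 mm/day
Therefore the reference evapotranspiration ET0 = 3.857 mm/day.


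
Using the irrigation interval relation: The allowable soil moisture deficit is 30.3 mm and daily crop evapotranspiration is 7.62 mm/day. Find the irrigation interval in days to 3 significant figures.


Approach: apply the irrigation interval relation, interval = SMD / ETc.
interval = 30.3 / 7.62 = 3.98 days
Therefore the irrigation interval = 3.98 days.


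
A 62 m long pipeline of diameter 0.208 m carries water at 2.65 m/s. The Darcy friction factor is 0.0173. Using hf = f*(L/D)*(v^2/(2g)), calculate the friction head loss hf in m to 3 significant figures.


hf = 0.0173 * (62/0.208) * (2.65^2 / (2*9.81))
hf = 1.85 m
Therefore the friction head loss hf = 1.85 m.


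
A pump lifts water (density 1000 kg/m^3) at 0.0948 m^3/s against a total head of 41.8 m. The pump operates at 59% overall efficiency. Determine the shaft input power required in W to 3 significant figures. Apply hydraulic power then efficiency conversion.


Approach: apply hydraulic power then efficiency conversion, P = rho*g*Q*H; P_in = P/eta.
Step 1 — hydraulic power (P = rho*g*Q*H):
  P = 1000 * 9.81 * 0.0948 * 41.8 = 38873 W
Step 2 — input power: P_in = P/eta = 38873 / 0.59 = 65900 W
Therefore the shaft input power required = 65900 W.


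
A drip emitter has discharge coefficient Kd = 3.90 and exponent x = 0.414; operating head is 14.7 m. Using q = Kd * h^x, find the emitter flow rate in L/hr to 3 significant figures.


q = 3.90 * 14.7^0.414 = 11.9 L/hr
Therefore the emitter flow rate = 11.9 L/hr.


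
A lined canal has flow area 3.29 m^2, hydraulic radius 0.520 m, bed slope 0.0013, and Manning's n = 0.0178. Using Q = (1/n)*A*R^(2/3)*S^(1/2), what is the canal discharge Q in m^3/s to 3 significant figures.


Q = (1/0.0178) * 3.29 * 0.520^(2/3) * 0.0013^(1/2) = 4.31 m^3/s
Therefore the canal discharge Q = 4.31 m^3/s.


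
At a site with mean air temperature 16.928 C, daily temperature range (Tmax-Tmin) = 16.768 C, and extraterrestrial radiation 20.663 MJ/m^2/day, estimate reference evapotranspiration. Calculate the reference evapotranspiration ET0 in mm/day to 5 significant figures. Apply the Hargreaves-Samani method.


Approach: apply the Hargreaves-Samani method, ET0 = 0.0023*(Tmean+17.8)*sqrt(Tmax-Tmin)*0.408*Ra.
ET0 = 0.0023*(16.928+17.8)*sqrt(16.768)*0.408*20.663 = 2.7574 mm/day
Therefore the reference evapotranspiration ET0 = 2.7574 mm/day.


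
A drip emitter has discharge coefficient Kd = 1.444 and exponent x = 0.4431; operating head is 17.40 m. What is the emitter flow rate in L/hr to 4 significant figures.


Approach: apply the emitter characteristic equation, q = Kd * h^x.
q = 1.444 * 17.40^0.4431 = 5.120 L/hr
Therefore the emitter flow rate = 5.120 L/hr.


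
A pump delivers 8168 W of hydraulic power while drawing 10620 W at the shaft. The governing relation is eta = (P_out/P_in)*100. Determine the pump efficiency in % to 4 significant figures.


eta = (8168 / 10620) * 100 = 76.91 %
Therefore the pump efficiency = 76.91 %.


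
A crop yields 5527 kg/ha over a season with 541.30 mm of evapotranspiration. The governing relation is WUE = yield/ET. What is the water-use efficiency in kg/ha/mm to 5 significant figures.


WUE = 5527 / 541.30 = 10.211 kg/ha/mm
Therefore the water-use efficiency = 10.211 kg/ha/mm.


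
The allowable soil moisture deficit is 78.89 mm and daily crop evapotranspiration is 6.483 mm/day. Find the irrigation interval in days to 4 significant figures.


Approach: apply the irrigation interval relation, interval = SMD / ETc.
interval = 78.89 / 6.483 = 12.17 days
Therefore the irrigation interval = 12.17 days.


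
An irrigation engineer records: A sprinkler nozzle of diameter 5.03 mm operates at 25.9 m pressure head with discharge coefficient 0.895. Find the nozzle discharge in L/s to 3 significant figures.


Approach: apply the orifice equation, Q = Cd*A*sqrt(2*g*h), A = pi*(d/2)^2.
A = pi*(5.03e-3/2)^2 = 1.9871e-05 m^2
Q = 0.895 * 1.9871e-05 * sqrt(2*9.81*25.9) * 1000 = 0.401 L/s
Therefore the nozzle discharge = 0.401 L/s.


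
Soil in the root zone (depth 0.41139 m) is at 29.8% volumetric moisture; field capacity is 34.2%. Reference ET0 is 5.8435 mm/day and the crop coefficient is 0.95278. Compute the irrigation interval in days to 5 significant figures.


Approach: apply soil-water budget scheduling, SMD = (FC-theta)/100*depth*1000; ETc = ET0*Kc; interval = SMD/ETc.
Step 1 — soil moisture deficit:
  SMD = (34.2 - 29.8)/100 * 0.41139 * 1000 = 18.10116 mm
Step 2 — daily crop ET (ETc = ET0*Kc):
  ETc = 5.8435 * 0.95278 = 5.567570 mm/day
Step 3 — irrigation interval (SMD/ETc):
  interval = 18.10116 / 5.567570 = 3.2512 days
Therefore the irrigation interval = 3.2512 days.


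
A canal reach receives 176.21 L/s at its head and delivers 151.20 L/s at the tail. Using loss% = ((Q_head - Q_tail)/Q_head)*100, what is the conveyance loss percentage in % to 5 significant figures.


loss = ((176.21 - 151.20)/176.21)*100 = 14.193 %
Therefore the conveyance loss percentage = 14.193 %.


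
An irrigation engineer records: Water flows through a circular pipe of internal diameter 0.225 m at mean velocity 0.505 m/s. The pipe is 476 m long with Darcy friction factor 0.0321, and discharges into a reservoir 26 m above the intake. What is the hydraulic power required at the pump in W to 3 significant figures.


Approach: apply continuity + Darcy-Weisbach + hydraulic power, Q = A*v; hf = f*(L/D)*(v^2/(2g)); H = static + hf; P = rho*g*Q*H.
Step 1 — flow rate (continuity, Q = A*v):
  A = pi*(0.225/2)^2 = 0.039761 m^2
  Q = 0.039761 * 0.505 = 0.020079 m^3/s
Step 2 — friction head loss (Darcy-Weisbach):
  hf = 0.0321 * (476/0.225) * (0.505^2 / (2*9.81))
  hf = 0.88270 m
Step 3 — total head: H = 26 + 0.88270 = 26.883 m
Step 4 — hydraulic power (P = rho*g*Q*H):
  P = 1000 * 9.81 * 0.020079 * 26.883 = 5300 W
Therefore the hydraulic power required at the pump = 5300 W.


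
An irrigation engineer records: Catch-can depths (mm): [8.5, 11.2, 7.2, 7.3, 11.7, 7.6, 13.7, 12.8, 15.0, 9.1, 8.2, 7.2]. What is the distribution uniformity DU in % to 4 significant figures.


Approach: apply the low-quarter distribution uniformity, DU = (mean of lowest quarter of readings / overall mean)*100.
sorted lowest 3 of 12: [7.2, 7.2, 7.3] -> mean = 7.23333 mm
overall mean = 9.95833 mm
DU = (7.23333/9.95833)*100 = 72.64 %
Therefore the distribution uniformity DU = 72.64 %.


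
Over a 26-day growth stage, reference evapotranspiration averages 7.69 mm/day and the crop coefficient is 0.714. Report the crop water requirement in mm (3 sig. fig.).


Approach: apply the crop water requirement relation, CWR = ET0 * Kc * days.
CWR = 7.69 * 0.714 * 26 = 143 mm
Therefore the crop water requirement = 143 mm.


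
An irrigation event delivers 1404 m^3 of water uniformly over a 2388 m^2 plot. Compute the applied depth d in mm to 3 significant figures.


Approach: apply depth from volume over area, d = (V/A)*1000.
d = (1404 / 2388) * 1000 = 588 mm
Therefore the applied depth d = 588 mm.


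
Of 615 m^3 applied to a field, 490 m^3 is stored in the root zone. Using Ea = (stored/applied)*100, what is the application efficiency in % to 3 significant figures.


Ea = (490/615)*100 = 79.7 %
Therefore the application efficiency = 79.7 %.


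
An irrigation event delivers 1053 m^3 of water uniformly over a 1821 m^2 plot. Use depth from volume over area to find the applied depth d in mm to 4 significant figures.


Approach: apply depth from volume over area, d = (V/A)*1000.
d = (1053 / 1821) * 1000 = 578.3 mm
Therefore the applied depth d = 578.3 mm.


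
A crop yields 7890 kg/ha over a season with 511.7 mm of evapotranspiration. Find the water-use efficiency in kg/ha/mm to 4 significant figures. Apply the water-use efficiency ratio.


Approach: apply the water-use efficiency ratio, WUE = yield/ET.
WUE = 7890 / 511.7 = 15.42 kg/ha/mm
Therefore the water-use efficiency = 15.42 kg/ha/mm.


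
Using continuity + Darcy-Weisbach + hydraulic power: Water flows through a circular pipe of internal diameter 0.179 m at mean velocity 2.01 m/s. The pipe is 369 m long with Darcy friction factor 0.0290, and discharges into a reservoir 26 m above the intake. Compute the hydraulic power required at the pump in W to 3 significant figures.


Approach: apply continuity + Darcy-Weisbach + hydraulic power, Q = A*v; hf = f*(L/D)*(v^2/(2g)); H = static + hf; P = rho*g*Q*H.
Step 1 — flow rate (continuity, Q = A*v):
  A = pi*(0.179/2)^2 = 0.025165 m^2
  Q = 0.025165 * 2.01 = 0.050582 m^3/s
Step 2 — friction head loss (Darcy-Weisbach):
  hf = 0.0290 * (369/0.179) * (2.01^2 / (2*9.81))
  hf = 12.310 m
Step 3 — total head: H = 26 + 12.310 = 38.310 m
Step 4 — hydraulic power (P = rho*g*Q*H):
  P = 1000 * 9.81 * 0.050582 * 38.310 = 19000 W
Therefore the hydraulic power required at the pump = 19000 W.


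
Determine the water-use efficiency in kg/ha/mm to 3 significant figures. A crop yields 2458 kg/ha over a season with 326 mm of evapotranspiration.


Approach: apply the water-use efficiency ratio, WUE = yield/ET.
WUE = 2458 / 326 = 7.54 kg/ha/mm
Therefore the water-use efficiency = 7.54 kg/ha/mm.


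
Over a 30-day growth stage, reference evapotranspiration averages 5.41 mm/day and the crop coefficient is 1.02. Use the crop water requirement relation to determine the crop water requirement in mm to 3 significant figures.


Approach: apply the crop water requirement relation, CWR = ET0 * Kc * days.
CWR = 5.41 * 1.02 * 30 = 166 mm
Therefore the crop water requirement = 166 mm.


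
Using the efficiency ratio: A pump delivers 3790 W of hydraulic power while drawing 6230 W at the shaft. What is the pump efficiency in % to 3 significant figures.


Approach: apply the efficiency ratio, eta = (P_out/P_in)*100.
eta = (3790 / 6230) * 100 = 60.8 %
Therefore the pump efficiency = 60.8 %.


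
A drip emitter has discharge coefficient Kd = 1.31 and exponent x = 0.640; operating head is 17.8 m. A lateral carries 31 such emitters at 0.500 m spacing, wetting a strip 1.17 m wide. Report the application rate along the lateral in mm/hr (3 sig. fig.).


Approach: apply the emitter equation with a lateral mass balance, q = Kd*h^x; Q = n*q; rate = Q/(n*spacing*width).
Step 1 — single emitter flow (q = Kd*h^x):
  q = 1.31 * 17.8^0.640 = 8.2707 L/hr
Step 2 — total lateral flow: Q = 31 * 8.2707 = 256.39 L/hr
Step 3 — wetted area: A = 31 * 0.500 * 1.17 = 18.135 m^2
Step 4 — application rate: Q/A = 256.39/18.135 = 14.1 mm/hr
Therefore the application rate along the lateral = 14.1 mm/hr.


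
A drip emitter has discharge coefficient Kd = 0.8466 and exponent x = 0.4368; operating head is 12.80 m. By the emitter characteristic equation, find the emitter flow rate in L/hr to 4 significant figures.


Approach: apply the emitter characteristic equation, q = Kd * h^x.
q = 0.8466 * 12.80^0.4368 = 2.578 L/hr
Therefore the emitter flow rate = 2.578 L/hr.


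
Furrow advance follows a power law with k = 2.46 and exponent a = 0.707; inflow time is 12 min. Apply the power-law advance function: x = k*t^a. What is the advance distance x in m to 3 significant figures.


x = 2.46 * 12^0.707 = 14.3 m
Therefore the advance distance x = 14.3 m.


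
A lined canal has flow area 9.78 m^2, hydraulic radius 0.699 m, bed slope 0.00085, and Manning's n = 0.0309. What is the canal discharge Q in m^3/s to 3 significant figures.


Approach: apply Manning's equation, Q = (1/n)*A*R^(2/3)*S^(1/2).
Q = (1/0.0309) * 9.78 * 0.699^(2/3) * 0.00085^(1/2) = 7.27 m^3/s
Therefore the canal discharge Q = 7.27 m^3/s.


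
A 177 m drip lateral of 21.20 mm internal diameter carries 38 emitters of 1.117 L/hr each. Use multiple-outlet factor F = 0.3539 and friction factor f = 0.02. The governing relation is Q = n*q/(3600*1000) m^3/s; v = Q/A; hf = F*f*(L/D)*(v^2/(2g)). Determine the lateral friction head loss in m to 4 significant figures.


Q = 38*1.117/(3600*1000) = 1.17906e-05 m^3/s
A = pi*(21.20e-3/2)^2 = 3.52989e-04 m^2, so v = Q/A = 0.0334020 m/s
hf = 0.3539*0.02*(177/0.02120)*(0.0334020^2/(2*9.81)) = 0.003360 m
Therefore the lateral friction head loss = 0.003360 m.


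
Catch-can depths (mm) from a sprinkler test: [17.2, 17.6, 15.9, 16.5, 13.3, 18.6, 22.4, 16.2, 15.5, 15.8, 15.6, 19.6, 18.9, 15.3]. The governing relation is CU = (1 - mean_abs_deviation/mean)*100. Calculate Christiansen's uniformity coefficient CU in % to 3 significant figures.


mean = 17.029 mm
mean |d_i - mean| = 1.7327 mm
CU = (1 - 1.7327/17.029)*100 = 89.8 %
Therefore Christiansen's uniformity coefficient CU = 89.8 %.


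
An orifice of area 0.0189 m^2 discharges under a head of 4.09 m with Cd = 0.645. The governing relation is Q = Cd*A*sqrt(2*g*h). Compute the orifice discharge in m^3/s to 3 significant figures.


Q = 0.645 * 0.0189 * sqrt(2*9.81*4.09) = 0.109 m^3/s
Therefore the orifice discharge = 0.109 m^3/s.


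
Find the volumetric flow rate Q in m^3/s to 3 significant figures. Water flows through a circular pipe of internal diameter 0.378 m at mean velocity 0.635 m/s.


Approach: apply the continuity equation for pipe flow, Q = A * v with A = pi*(D/2)^2.
A = pi*(0.378/2)^2 = 0.11222 m^2
Q = 0.11222 * 0.635 = 0.0713 m^3/s
Therefore the volumetric flow rate Q = 0.0713 m^3/s.


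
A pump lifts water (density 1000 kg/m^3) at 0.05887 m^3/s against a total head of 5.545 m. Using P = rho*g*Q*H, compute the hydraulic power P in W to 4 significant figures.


P = 1000 * 9.81 * 0.05887 * 5.545 = 3202 W
Therefore the hydraulic power P = 3202 W.


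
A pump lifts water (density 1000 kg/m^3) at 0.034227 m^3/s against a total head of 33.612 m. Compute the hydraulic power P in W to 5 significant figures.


Approach: apply the hydraulic power relation, P = rho*g*Q*H.
P = 1000 * 9.81 * 0.034227 * 33.612 = 11286 W
Therefore the hydraulic power P = 11286 W.


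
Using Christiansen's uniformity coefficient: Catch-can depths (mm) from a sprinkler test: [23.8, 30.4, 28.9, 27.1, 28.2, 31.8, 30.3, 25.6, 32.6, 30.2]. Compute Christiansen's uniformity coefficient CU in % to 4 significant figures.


Approach: apply Christiansen's uniformity coefficient, CU = (1 - mean_abs_deviation/mean)*100.
mean = 28.8900 mm
mean |d_i - mean| = 2.17200 mm
CU = (1 - 2.17200/28.8900)*100 = 92.48 %
Therefore Christiansen's uniformity coefficient CU = 92.48 %.


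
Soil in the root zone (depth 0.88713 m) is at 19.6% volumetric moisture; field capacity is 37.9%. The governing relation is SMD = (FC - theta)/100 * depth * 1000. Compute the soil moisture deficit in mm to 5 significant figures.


SMD = (37.9 - 19.6)/100 * 0.88713 * 1000 = 162.34 mm
Therefore the soil moisture deficit = 162.34 mm.


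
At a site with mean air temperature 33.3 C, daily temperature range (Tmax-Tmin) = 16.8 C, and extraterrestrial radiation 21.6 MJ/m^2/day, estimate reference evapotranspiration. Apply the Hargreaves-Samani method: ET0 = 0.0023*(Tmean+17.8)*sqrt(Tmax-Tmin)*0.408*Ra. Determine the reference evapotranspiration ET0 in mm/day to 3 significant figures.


ET0 = 0.0023*(33.3+17.8)*sqrt(16.8)*0.408*21.6 = 4.25 mm/day
Therefore the reference evapotranspiration ET0 = 4.25 mm/day.


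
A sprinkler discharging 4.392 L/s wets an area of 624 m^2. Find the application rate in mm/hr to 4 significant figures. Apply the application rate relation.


Approach: apply the application rate relation, rate = (Q/A)*3600.
rate = (4.392 / 624) * 3600 = 25.34 mm/hr
Therefore the application rate = 25.34 mm/hr.


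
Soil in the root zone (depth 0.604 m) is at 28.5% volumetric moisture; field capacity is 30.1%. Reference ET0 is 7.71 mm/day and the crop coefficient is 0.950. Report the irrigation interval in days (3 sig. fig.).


Approach: apply soil-water budget scheduling, SMD = (FC-theta)/100*depth*1000; ETc = ET0*Kc; interval = SMD/ETc.
Step 1 — soil moisture deficit:
  SMD = (30.1 - 28.5)/100 * 0.604 * 1000 = 9.6640 mm
Step 2 — daily crop ET (ETc = ET0*Kc):
  ETc = 7.71 * 0.950 = 7.3245 mm/day
Step 3 — irrigation interval (SMD/ETc):
  interval = 9.6640 / 7.3245 = 1.32 days
Therefore the irrigation interval = 1.32 days.


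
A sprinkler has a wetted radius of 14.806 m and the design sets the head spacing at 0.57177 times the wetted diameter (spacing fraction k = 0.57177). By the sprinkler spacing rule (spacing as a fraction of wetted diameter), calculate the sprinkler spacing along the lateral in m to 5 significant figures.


Approach: apply the sprinkler spacing rule (spacing as a fraction of wetted diameter), S = k*(2*R).
S = 0.57177 * (2 * 14.806) = 16.931 m
Therefore the sprinkler spacing along the lateral = 16.931 m.


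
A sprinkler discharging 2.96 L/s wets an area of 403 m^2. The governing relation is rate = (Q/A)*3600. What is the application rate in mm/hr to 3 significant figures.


rate = (2.96 / 403) * 3600 = 26.4 mm/hr
Therefore the application rate = 26.4 mm/hr.


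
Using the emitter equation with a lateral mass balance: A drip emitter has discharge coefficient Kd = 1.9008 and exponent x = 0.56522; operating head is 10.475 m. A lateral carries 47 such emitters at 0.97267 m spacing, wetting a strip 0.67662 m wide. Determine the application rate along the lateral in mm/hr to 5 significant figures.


Approach: apply the emitter equation with a lateral mass balance, q = Kd*h^x; Q = n*q; rate = Q/(n*spacing*width).
Step 1 — single emitter flow (q = Kd*h^x):
  q = 1.9008 * 10.475^0.56522 = 7.170474 L/hr
Step 2 — total lateral flow: Q = 47 * 7.170474 = 337.0123 L/hr
Step 3 — wetted area: A = 47 * 0.97267 * 0.67662 = 30.93201 m^2
Step 4 — application rate: Q/A = 337.0123/30.93201 = 10.895 mm/hr
Therefore the application rate along the lateral = 10.895 mm/hr.


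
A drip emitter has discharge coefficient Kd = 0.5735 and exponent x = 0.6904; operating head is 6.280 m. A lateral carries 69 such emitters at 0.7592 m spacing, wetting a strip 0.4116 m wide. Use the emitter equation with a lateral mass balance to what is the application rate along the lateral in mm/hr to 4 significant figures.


Approach: apply the emitter equation with a lateral mass balance, q = Kd*h^x; Q = n*q; rate = Q/(n*spacing*width).
Step 1 — single emitter flow (q = Kd*h^x):
  q = 0.5735 * 6.280^0.6904 = 2.03913 L/hr
Step 2 — total lateral flow: Q = 69 * 2.03913 = 140.700 L/hr
Step 3 — wetted area: A = 69 * 0.7592 * 0.4116 = 21.5616 m^2
Step 4 — application rate: Q/A = 140.700/21.5616 = 6.525 mm/hr
Therefore the application rate along the lateral = 6.525 mm/hr.


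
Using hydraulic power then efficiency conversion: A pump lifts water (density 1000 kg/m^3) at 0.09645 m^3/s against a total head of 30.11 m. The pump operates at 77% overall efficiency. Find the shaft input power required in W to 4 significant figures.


Approach: apply hydraulic power then efficiency conversion, P = rho*g*Q*H; P_in = P/eta.
Step 1 — hydraulic power (P = rho*g*Q*H):
  P = 1000 * 9.81 * 0.09645 * 30.11 = 28489.3 W
Step 2 — input power: P_in = P/eta = 28489.3 / 0.77 = 37000 W
Therefore the shaft input power required = 37000 W.


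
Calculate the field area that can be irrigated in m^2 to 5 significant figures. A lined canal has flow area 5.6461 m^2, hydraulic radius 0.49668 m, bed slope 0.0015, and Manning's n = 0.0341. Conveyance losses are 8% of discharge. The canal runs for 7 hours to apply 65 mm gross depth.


Approach: apply Manning's equation with a conveyance and depth budget, Q = (1/n)*A*R^(2/3)*S^(1/2); Q_field = Q*(1-loss); Area = Q_field*t/(d/1000).
Step 1 — canal discharge (Manning's equation):
  Q = (1/0.0341) * 5.6461 * 0.49668^(2/3) * 0.0015^(1/2) = 4.021835 m^3/s
Step 2 — delivered flow: Q_field = 4.021835*(1 - 8/100) = 3.700088 m^3/s
Step 3 — volume delivered: V = 3.700088 * 7*3600 = 93242.23 m^3
Step 4 — area served: A = V / (depth/1000) = 93242.23 / 0.065 = 1434500 m^2
Therefore the field area that can be irrigated = 1434500 m^2.


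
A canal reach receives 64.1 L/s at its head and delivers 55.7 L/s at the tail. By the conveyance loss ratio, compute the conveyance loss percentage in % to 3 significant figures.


Approach: apply the conveyance loss ratio, loss% = ((Q_head - Q_tail)/Q_head)*100.
loss = ((64.1 - 55.7)/64.1)*100 = 13.1 %
Therefore the conveyance loss percentage = 13.1 %.


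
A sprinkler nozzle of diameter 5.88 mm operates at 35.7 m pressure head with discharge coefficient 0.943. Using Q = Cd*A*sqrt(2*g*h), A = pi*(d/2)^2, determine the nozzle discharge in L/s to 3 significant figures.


A = pi*(5.88e-3/2)^2 = 2.7155e-05 m^2
Q = 0.943 * 2.7155e-05 * sqrt(2*9.81*35.7) * 1000 = 0.678 L/s
Therefore the nozzle discharge = 0.678 L/s.


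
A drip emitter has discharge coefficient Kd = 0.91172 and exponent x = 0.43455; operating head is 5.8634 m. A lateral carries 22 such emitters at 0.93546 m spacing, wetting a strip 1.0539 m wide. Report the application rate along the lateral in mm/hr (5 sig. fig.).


Approach: apply the emitter equation with a lateral mass balance, q = Kd*h^x; Q = n*q; rate = Q/(n*spacing*width).
Step 1 — single emitter flow (q = Kd*h^x):
  q = 0.91172 * 5.8634^0.43455 = 1.966350 L/hr
Step 2 — total lateral flow: Q = 22 * 1.966350 = 43.25970 L/hr
Step 3 — wetted area: A = 22 * 0.93546 * 1.0539 = 21.68939 m^2
Step 4 — application rate: Q/A = 43.25970/21.68939 = 1.9945 mm/hr
Therefore the application rate along the lateral = 1.9945 mm/hr.


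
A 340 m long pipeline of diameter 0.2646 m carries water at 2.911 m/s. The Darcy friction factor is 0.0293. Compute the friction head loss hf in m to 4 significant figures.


Approach: apply the Darcy-Weisbach equation, hf = f*(L/D)*(v^2/(2g)).
hf = 0.0293 * (340/0.2646) * (2.911^2 / (2*9.81))
hf = 16.26 m
Therefore the friction head loss hf = 16.26 m.


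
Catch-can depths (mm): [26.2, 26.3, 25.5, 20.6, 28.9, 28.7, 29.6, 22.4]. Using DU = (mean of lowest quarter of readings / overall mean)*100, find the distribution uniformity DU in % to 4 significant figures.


sorted lowest 2 of 8: [20.6, 22.4] -> mean = 21.5000 mm
overall mean = 26.0250 mm
DU = (21.5000/26.0250)*100 = 82.61 %
Therefore the distribution uniformity DU = 82.61 %.


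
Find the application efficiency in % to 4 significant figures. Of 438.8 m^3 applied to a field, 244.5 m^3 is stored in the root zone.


Approach: apply the application efficiency ratio, Ea = (stored/applied)*100.
Ea = (244.5/438.8)*100 = 55.72 %
Therefore the application efficiency = 55.72 %.


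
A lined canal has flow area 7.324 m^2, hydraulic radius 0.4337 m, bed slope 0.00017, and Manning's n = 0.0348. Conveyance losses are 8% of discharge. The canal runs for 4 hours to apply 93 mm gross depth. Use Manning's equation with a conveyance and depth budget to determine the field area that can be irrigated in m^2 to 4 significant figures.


Approach: apply Manning's equation with a conveyance and depth budget, Q = (1/n)*A*R^(2/3)*S^(1/2); Q_field = Q*(1-loss); Area = Q_field*t/(d/1000).
Step 1 — canal discharge (Manning's equation):
  Q = (1/0.0348) * 7.324 * 0.4337^(2/3) * 0.00017^(1/2) = 1.57224 m^3/s
Step 2 — delivered flow: Q_field = 1.57224*(1 - 8/100) = 1.44646 m^3/s
Step 3 — volume delivered: V = 1.44646 * 4*3600 = 20829.1 m^3
Step 4 — area served: A = V / (depth/1000) = 20829.1 / 0.093 = 224000 m^2
Therefore the field area that can be irrigated = 224000 m^2.


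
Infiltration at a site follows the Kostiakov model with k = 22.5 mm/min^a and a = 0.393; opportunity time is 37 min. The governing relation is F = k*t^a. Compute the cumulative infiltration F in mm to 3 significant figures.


F = 22.5 * 37^0.393 = 93.0 mm
Therefore the cumulative infiltration F = 93.0 mm.


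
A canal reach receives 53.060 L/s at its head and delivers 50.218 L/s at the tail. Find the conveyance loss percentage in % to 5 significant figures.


Approach: apply the conveyance loss ratio, loss% = ((Q_head - Q_tail)/Q_head)*100.
loss = ((53.060 - 50.218)/53.060)*100 = 5.3562 %
Therefore the conveyance loss percentage = 5.3562 %.


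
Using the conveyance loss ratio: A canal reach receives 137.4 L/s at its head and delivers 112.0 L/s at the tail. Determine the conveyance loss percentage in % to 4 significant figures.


Approach: apply the conveyance loss ratio, loss% = ((Q_head - Q_tail)/Q_head)*100.
loss = ((137.4 - 112.0)/137.4)*100 = 18.49 %
Therefore the conveyance loss percentage = 18.49 %.


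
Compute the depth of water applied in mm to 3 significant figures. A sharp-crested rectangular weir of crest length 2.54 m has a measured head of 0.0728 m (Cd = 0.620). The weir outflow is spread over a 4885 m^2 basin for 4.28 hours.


Approach: apply the rectangular weir equation with a volume-to-depth conversion, Q = (2/3)*Cd*L*sqrt(2g)*H^1.5; d = Q*t/A * 1000.
Step 1 — weir discharge:
  Q = (2/3)*0.620*2.54*sqrt(2*9.81)*0.0728^1.5 = 0.091344 m^3/s
Step 2 — volume: V = 0.091344 * 4.28*3600 = 1407.4 m^3
Step 3 — depth: d = V/A * 1000 = 1407.4/4885 * 1000 = 288 mm
Therefore the depth of water applied = 288 mm.


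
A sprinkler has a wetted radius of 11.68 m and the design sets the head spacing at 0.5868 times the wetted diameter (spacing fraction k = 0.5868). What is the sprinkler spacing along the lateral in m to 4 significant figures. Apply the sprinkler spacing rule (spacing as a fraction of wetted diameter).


Approach: apply the sprinkler spacing rule (spacing as a fraction of wetted diameter), S = k*(2*R).
S = 0.5868 * (2 * 11.68) = 13.71 m
Therefore the sprinkler spacing along the lateral = 13.71 m.


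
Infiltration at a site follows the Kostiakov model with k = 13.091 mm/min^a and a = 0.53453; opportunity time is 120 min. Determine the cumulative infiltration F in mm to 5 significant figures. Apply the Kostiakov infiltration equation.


Approach: apply the Kostiakov infiltration equation, F = k*t^a.
F = 13.091 * 120^0.53453 = 169.18 mm
Therefore the cumulative infiltration F = 169.18 mm.


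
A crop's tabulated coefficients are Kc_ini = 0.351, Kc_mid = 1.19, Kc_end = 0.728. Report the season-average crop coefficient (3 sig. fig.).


Approach: apply a simple seasonal average, Kc_avg = (Kc_ini + Kc_mid + Kc_end)/3.
Kc_avg = (0.351 + 1.19 + 0.728)/3 = 0.756
Therefore the season-average crop coefficient = 0.756.


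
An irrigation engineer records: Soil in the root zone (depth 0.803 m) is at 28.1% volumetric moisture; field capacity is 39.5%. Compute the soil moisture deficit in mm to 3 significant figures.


Approach: apply the soil moisture deficit relation, SMD = (FC - theta)/100 * depth * 1000.
SMD = (39.5 - 28.1)/100 * 0.803 * 1000 = 91.5 mm
Therefore the soil moisture deficit = 91.5 mm.


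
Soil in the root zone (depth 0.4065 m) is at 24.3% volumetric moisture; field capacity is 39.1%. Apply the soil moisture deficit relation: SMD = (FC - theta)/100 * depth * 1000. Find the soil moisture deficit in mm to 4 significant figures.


SMD = (39.1 - 24.3)/100 * 0.4065 * 1000 = 60.16 mm
Therefore the soil moisture deficit = 60.16 mm.


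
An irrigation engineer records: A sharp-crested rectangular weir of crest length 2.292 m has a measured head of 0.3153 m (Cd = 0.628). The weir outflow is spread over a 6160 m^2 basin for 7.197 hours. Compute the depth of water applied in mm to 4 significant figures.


Approach: apply the rectangular weir equation with a volume-to-depth conversion, Q = (2/3)*Cd*L*sqrt(2g)*H^1.5; d = Q*t/A * 1000.
Step 1 — weir discharge:
  Q = (2/3)*0.628*2.292*sqrt(2*9.81)*0.3153^1.5 = 0.752521 m^3/s
Step 2 — volume: V = 0.752521 * 7.197*3600 = 19497.2 m^3
Step 3 — depth: d = V/A * 1000 = 19497.2/6160 * 1000 = 3165 mm
Therefore the depth of water applied = 3165 mm.


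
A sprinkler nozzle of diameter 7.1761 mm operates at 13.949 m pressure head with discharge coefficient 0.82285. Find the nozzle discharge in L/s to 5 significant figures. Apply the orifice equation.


Approach: apply the orifice equation, Q = Cd*A*sqrt(2*g*h), A = pi*(d/2)^2.
A = pi*(7.1761e-3/2)^2 = 4.044519e-05 m^2
Q = 0.82285 * 4.044519e-05 * sqrt(2*9.81*13.949) * 1000 = 0.55056 L/s
Therefore the nozzle discharge = 0.55056 L/s.


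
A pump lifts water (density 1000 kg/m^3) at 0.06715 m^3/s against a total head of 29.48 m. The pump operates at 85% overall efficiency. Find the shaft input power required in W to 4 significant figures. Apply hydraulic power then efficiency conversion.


Approach: apply hydraulic power then efficiency conversion, P = rho*g*Q*H; P_in = P/eta.
Step 1 — hydraulic power (P = rho*g*Q*H):
  P = 1000 * 9.81 * 0.06715 * 29.48 = 19419.7 W
Step 2 — input power: P_in = P/eta = 19419.7 / 0.85 = 22850 W
Therefore the shaft input power required = 22850 W.


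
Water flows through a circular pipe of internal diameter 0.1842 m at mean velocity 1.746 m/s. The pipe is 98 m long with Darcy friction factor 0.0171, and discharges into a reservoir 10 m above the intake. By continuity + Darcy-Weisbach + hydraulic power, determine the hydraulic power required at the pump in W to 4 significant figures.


Approach: apply continuity + Darcy-Weisbach + hydraulic power, Q = A*v; hf = f*(L/D)*(v^2/(2g)); H = static + hf; P = rho*g*Q*H.
Step 1 — flow rate (continuity, Q = A*v):
  A = pi*(0.1842/2)^2 = 0.0266483 m^2
  Q = 0.0266483 * 1.746 = 0.0465279 m^3/s
Step 2 — friction head loss (Darcy-Weisbach):
  hf = 0.0171 * (98/0.1842) * (1.746^2 / (2*9.81))
  hf = 1.41359 m
Step 3 — total head: H = 10 + 1.41359 = 11.4136 m
Step 4 — hydraulic power (P = rho*g*Q*H):
  P = 1000 * 9.81 * 0.0465279 * 11.4136 = 5210 W
Therefore the hydraulic power required at the pump = 5210 W.


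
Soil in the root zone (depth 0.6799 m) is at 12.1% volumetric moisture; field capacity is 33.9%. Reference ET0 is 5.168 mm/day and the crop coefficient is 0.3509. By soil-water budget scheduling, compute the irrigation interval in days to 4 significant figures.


Approach: apply soil-water budget scheduling, SMD = (FC-theta)/100*depth*1000; ETc = ET0*Kc; interval = SMD/ETc.
Step 1 — soil moisture deficit:
  SMD = (33.9 - 12.1)/100 * 0.6799 * 1000 = 148.218 mm
Step 2 — daily crop ET (ETc = ET0*Kc):
  ETc = 5.168 * 0.3509 = 1.81345 mm/day
Step 3 — irrigation interval (SMD/ETc):
  interval = 148.218 / 1.81345 = 81.73 days
Therefore the irrigation interval = 81.73 days.


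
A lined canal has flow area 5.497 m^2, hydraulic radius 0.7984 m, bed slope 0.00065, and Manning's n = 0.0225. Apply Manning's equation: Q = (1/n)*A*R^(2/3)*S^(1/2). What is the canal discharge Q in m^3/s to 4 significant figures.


Q = (1/0.0225) * 5.497 * 0.7984^(2/3) * 0.00065^(1/2) = 5.361 m^3/s
Therefore the canal discharge Q = 5.361 m^3/s.


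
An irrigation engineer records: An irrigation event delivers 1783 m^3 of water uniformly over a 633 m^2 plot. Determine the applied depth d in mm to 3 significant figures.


Approach: apply depth from volume over area, d = (V/A)*1000.
d = (1783 / 633) * 1000 = 2820 mm
Therefore the applied depth d = 2820 mm.


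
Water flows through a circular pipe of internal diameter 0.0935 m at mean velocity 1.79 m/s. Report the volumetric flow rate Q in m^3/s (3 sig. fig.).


Approach: apply the continuity equation for pipe flow, Q = A * v with A = pi*(D/2)^2.
A = pi*(0.0935/2)^2 = 0.0068661 m^2
Q = 0.0068661 * 1.79 = 0.0123 m^3/s
Therefore the volumetric flow rate Q = 0.0123 m^3/s.


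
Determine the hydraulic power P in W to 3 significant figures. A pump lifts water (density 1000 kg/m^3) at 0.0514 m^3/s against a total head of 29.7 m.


Approach: apply the hydraulic power relation, P = rho*g*Q*H.
P = 1000 * 9.81 * 0.0514 * 29.7 = 15000 W
Therefore the hydraulic power P = 15000 W.


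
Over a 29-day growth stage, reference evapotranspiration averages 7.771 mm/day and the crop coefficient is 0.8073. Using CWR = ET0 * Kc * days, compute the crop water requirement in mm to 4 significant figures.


CWR = 7.771 * 0.8073 * 29 = 181.9 mm
Therefore the crop water requirement = 181.9 mm.


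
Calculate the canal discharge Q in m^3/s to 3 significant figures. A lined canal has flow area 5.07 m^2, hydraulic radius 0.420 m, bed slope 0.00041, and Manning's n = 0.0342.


Approach: apply Manning's equation, Q = (1/n)*A*R^(2/3)*S^(1/2).
Q = (1/0.0342) * 5.07 * 0.420^(2/3) * 0.00041^(1/2) = 1.68 m^3/s
Therefore the canal discharge Q = 1.68 m^3/s.
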